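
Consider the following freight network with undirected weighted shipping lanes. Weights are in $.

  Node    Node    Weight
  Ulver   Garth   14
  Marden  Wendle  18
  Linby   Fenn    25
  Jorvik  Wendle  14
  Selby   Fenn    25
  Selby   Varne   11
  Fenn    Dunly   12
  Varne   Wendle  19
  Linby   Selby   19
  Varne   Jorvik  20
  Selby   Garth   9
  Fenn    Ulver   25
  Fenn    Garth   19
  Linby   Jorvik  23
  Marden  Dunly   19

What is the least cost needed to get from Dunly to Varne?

$48

Candidate routes:
Dunly → Fenn → Selby → Varne: 12+25+11 = 48
Dunly → Fenn → Garth → Selby → Varne: 12+19+9+11 = 51
Dunly → Marden → Wendle → Varne: 19+18+19 = 56
Cheapest is Dunly → Fenn → Selby → Varne at $48.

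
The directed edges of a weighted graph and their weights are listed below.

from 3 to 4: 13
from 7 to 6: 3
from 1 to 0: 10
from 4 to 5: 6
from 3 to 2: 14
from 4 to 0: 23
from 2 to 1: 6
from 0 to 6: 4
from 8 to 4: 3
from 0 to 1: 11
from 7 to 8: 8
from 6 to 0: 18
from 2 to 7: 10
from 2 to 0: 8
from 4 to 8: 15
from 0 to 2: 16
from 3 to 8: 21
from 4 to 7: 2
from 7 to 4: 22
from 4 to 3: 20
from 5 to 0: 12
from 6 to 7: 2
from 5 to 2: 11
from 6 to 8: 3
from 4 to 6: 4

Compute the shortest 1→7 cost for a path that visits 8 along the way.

22

Best 1 to 8: 1 → 0 → 6 → 8 costing 17
Shortest 8→7: 8 → 4 → 7 = 5
Total via 8: 17 + 5 = 22.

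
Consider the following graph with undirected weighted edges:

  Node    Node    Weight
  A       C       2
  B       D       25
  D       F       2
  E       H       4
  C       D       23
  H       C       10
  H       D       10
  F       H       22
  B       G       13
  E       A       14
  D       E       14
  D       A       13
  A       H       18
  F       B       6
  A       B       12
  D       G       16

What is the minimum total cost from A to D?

Enumerating some paths:
A → C → H → D: 2+10+10 = 22
A → B → F → D: 12+6+2 = 20
A → D: 13 = 13
The minimum is 13 via A → D.

13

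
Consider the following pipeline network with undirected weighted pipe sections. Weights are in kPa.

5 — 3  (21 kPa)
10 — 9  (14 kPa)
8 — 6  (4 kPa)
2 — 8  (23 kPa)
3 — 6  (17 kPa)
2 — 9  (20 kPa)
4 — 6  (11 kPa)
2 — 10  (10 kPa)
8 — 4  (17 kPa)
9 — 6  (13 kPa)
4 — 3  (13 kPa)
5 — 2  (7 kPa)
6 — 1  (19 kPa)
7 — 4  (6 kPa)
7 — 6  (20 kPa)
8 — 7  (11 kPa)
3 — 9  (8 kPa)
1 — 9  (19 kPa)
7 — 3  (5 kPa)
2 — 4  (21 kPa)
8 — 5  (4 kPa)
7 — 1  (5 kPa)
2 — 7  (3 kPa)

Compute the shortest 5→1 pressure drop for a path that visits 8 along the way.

Shortest 5→8: 5 → 8 = 4
Shortest 8→1: 8 → 7 → 1 = 16
Total via 8: 4 + 16 = 20 kPa.

20 kPa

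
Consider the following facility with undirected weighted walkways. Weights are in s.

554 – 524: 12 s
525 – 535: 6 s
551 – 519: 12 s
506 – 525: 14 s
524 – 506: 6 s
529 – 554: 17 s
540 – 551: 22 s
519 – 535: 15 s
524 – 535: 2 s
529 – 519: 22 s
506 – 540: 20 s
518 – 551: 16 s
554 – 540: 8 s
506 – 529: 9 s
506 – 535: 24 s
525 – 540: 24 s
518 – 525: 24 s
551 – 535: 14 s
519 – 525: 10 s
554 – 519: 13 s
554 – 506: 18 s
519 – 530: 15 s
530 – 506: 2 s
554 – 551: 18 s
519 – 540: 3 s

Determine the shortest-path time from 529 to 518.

47 s

Enumerating some paths:
529–519–551–518: 22+12+16 = 50
529–506–525–518: 9+14+24 = 47
Cheapest is 529–506–525–518 at 47 s.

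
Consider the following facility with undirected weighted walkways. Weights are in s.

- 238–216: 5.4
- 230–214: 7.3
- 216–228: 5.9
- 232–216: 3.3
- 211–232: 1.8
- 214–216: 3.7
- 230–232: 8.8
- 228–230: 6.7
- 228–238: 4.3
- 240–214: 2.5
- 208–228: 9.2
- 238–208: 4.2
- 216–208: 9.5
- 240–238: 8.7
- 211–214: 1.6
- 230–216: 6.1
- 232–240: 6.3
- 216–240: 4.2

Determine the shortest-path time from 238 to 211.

Compare a few routes:
238 → 240 → 214 → 211: 8.7+2.5+1.6 = 12.8
238 → 216 → 232 → 211: 5.4+3.3+1.8 = 10.5
238 → 216 → 214 → 211: 5.4+3.7+1.6 = 10.7
238 → 216 → 240 → 214 → 211: 5.4+4.2+2.5+1.6 = 13.7
Cheapest is 238 → 216 → 232 → 211 at 10.5 s.

10.5 s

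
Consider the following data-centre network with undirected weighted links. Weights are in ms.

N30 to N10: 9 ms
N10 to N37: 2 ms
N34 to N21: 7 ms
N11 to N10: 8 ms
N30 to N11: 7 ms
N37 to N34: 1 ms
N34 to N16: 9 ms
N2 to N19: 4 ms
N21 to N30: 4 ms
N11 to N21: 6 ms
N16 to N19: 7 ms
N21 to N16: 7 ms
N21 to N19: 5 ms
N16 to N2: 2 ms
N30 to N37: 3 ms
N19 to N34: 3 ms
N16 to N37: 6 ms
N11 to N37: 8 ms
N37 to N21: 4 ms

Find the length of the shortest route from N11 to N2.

15 ms

Enumerating some paths:
N11 → N21 → N19 → N2: 6+5+4 = 15
N11 → N37 → N16 → N2: 8+6+2 = 16
The minimum is 15 ms via N11 → N21 → N19 → N2.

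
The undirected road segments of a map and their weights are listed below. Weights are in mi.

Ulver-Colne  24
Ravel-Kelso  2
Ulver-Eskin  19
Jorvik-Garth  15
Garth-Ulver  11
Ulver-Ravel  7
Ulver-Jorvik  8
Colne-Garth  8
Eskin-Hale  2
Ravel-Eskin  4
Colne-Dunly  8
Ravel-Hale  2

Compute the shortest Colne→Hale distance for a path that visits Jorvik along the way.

40 mi

Shortest Colne→Jorvik: Colne → Garth → Jorvik = 23
Best Jorvik to Hale: Jorvik → Ulver → Ravel → Hale costing 17
Total via Jorvik: 23 + 17 = 40 mi.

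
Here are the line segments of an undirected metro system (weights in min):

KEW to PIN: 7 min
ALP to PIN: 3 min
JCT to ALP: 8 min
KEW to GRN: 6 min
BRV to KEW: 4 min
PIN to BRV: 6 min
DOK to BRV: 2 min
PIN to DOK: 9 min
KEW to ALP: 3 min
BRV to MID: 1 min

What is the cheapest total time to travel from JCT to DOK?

Compare a few routes:
JCT–ALP–PIN–KEW–BRV–DOK: 8+3+7+4+2 = 24
JCT–ALP–KEW–BRV–DOK: 8+3+4+2 = 17
JCT–ALP–PIN–BRV–DOK: 8+3+6+2 = 19
JCT–ALP–PIN–DOK: 8+3+9 = 20
The minimum is 17 min via JCT–ALP–KEW–BRV–DOK.

17 min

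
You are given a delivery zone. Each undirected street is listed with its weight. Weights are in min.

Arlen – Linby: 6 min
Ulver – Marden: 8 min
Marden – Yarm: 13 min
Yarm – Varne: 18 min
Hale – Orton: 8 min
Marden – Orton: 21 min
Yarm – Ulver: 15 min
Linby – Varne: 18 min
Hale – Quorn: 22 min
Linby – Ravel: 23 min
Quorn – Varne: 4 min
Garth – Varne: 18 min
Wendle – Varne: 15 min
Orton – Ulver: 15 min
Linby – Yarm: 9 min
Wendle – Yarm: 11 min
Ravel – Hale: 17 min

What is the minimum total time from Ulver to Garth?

Settle nodes by increasing distance from Ulver:
Ulver: 0
Marden: 8  (via Ulver)
Orton: 15  (via Ulver)
Yarm: 15  (via Ulver)
Hale: 23  (via Orton)
Linby: 24  (via Yarm)
Wendle: 26  (via Yarm)
Arlen: 30  (via Linby)
Varne: 33  (via Yarm)
Quorn: 37  (via Varne)
Ravel: 40  (via Hale)
Garth: 51  (via Varne)
Shortest route: Ulver–Yarm–Varne–Garth = 51 min.

51 min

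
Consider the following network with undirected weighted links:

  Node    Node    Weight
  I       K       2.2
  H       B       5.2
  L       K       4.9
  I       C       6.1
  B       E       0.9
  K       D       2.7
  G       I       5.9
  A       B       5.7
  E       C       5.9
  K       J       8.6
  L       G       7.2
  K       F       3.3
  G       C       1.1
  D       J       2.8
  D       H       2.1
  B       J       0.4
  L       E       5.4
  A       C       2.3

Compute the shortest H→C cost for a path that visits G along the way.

14

Best H to G: H–D–K–I–G costing 12.9
Shortest G→C: G–C = 1.1
Total via G: 12.9 + 1.1 = 14.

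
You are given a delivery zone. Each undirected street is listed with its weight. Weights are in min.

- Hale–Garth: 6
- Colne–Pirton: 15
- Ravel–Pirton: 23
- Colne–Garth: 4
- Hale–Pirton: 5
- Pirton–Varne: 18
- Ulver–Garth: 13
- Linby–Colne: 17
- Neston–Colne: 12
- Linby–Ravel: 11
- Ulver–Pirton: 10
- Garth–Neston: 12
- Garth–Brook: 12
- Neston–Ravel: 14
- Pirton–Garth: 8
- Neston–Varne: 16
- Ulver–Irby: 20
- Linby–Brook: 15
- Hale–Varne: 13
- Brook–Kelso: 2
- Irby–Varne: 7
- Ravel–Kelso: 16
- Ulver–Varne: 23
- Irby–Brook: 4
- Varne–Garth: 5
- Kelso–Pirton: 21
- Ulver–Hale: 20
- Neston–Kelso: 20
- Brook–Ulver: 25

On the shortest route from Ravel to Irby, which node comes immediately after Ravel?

Kelso

Compare a few routes:
Ravel–Neston–Varne–Irby: 14+16+7 = 37
Ravel–Linby–Brook–Irby: 11+15+4 = 30
Ravel–Kelso–Brook–Irby: 16+2+4 = 22
Cheapest is Ravel–Kelso–Brook–Irby at 22 min.
So from Ravel the first move is to Kelso.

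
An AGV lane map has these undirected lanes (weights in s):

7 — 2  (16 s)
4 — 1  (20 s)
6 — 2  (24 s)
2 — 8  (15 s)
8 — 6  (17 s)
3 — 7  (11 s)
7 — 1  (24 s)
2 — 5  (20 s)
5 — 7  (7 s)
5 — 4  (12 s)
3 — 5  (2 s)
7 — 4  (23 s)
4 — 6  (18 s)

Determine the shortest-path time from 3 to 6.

Shortest distances from 3:
3: 0
5: 2  (via 3)
7: 9  (via 5)
4: 14  (via 5)
2: 22  (via 5)
6: 32  (via 4)
Shortest route: 3 → 5 → 4 → 6 = 32 s.

32 s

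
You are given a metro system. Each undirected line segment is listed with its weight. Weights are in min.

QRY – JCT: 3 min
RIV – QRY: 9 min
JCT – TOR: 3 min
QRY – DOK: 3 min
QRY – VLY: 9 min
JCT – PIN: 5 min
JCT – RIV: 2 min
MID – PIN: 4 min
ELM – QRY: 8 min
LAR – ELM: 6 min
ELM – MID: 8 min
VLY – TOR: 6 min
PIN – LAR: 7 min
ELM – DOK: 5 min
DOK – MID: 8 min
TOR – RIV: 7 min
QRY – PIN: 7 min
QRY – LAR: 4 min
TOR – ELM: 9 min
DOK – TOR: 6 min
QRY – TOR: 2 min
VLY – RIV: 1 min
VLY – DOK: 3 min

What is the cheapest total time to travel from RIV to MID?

11 min

Enumerating some paths:
RIV–JCT–QRY–PIN–MID: 2+3+7+4 = 16
RIV–VLY–DOK–MID: 1+3+8 = 12
RIV–JCT–PIN–MID: 2+5+4 = 11
The minimum is 11 min via RIV–JCT–PIN–MID.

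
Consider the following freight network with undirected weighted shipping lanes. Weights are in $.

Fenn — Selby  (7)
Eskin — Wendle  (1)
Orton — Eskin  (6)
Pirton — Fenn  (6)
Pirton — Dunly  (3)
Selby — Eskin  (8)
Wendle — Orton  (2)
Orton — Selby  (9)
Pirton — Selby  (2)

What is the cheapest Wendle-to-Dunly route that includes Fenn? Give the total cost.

$25

Best Wendle to Fenn: Wendle–Eskin–Selby–Fenn costing 16
Shortest Fenn→Dunly: Fenn–Pirton–Dunly = 9
Total via Fenn: 16 + 9 = $25.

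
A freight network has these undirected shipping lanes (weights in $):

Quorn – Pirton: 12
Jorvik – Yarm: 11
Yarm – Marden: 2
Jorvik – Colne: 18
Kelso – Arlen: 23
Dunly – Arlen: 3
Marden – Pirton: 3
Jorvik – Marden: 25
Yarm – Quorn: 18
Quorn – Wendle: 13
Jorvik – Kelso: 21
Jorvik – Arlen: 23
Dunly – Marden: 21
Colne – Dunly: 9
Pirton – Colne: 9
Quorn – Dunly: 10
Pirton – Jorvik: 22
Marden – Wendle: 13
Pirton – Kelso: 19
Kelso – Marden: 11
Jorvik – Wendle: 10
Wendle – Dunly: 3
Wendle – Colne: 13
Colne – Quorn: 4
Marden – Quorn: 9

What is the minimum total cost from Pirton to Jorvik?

Enumerating some paths:
Pirton → Jorvik: 22 = 22
Pirton → Marden → Wendle → Jorvik: 3+13+10 = 26
Pirton → Marden → Yarm → Jorvik: 3+2+11 = 16
The minimum is $16 via Pirton → Marden → Yarm → Jorvik.

$16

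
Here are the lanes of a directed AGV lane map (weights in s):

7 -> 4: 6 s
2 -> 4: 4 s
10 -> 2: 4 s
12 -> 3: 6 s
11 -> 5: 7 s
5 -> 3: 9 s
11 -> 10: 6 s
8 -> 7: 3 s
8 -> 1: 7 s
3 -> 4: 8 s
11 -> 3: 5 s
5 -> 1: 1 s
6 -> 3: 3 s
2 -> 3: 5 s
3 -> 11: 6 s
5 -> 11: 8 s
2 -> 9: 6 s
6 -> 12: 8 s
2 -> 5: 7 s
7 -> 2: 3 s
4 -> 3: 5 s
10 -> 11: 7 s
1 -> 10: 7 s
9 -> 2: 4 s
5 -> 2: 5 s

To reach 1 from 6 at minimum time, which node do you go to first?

Compare a few routes:
6 → 3 → 11 → 5 → 1: 3+6+7+1 = 17
6 → 3 → 11 → 10 → 2 → 5 → 1: 3+6+6+4+7+1 = 27
Cheapest is 6 → 3 → 11 → 5 → 1 at 17 s.
So from 6 the first move is to 3.

3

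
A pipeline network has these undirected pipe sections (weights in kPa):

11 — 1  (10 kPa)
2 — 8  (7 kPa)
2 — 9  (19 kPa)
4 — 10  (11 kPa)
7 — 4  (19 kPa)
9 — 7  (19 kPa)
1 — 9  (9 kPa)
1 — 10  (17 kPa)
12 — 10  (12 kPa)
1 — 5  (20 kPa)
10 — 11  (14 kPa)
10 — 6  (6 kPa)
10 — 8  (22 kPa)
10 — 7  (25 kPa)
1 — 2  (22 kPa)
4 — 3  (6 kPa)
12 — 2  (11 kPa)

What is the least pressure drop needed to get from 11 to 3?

Enumerating some paths:
11 → 10 → 4 → 3: 14+11+6 = 31
11 → 1 → 10 → 4 → 3: 10+17+11+6 = 44
11 → 1 → 9 → 7 → 4 → 3: 10+9+19+19+6 = 63
The minimum is 31 kPa via 11 → 10 → 4 → 3.

31 kPa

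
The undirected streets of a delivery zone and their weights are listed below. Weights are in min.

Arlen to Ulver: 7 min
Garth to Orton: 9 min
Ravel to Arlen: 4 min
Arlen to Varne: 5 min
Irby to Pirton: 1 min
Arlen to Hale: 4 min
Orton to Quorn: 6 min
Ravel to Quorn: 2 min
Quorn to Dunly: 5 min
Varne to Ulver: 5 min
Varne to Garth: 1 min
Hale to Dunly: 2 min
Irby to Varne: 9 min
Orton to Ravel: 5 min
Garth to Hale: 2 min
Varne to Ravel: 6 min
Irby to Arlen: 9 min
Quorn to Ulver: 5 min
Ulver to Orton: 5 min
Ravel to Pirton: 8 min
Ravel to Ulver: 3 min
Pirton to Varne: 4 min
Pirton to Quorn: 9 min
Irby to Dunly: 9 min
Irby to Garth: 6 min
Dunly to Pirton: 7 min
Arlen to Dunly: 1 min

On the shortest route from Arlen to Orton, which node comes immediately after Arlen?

Ravel

Candidate routes:
Arlen - Ravel - Ulver - Orton: 4+3+5 = 12
Arlen - Ravel - Orton: 4+5 = 9
Arlen - Ravel - Quorn - Orton: 4+2+6 = 12
Cheapest is Arlen - Ravel - Orton at 9 min.
So from Arlen the first move is to Ravel.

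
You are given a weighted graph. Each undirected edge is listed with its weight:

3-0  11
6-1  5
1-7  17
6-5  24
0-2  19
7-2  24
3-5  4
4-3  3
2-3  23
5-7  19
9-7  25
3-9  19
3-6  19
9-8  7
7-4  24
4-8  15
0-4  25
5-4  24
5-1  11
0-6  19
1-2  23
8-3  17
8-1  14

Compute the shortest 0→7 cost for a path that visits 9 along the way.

55

Shortest 0→9: 0 → 3 → 9 = 30
Shortest 9→7: 9 → 7 = 25
Total via 9: 30 + 25 = 55.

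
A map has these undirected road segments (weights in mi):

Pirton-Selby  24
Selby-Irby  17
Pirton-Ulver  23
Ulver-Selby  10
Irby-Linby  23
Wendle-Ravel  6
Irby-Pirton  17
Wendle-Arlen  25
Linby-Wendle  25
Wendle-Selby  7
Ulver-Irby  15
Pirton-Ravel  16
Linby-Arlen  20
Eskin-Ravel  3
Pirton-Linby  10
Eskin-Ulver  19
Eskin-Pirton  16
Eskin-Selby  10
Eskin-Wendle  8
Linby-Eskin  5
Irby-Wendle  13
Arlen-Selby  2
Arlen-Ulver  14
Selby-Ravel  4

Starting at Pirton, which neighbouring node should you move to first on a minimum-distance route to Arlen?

Candidate routes:
Pirton → Selby → Arlen: 24+2 = 26
Pirton → Linby → Eskin → Ravel → Selby → Arlen: 10+5+3+4+2 = 24
Pirton → Eskin → Ravel → Selby → Arlen: 16+3+4+2 = 25
Pirton → Ravel → Selby → Arlen: 16+4+2 = 22
Cheapest is Pirton → Ravel → Selby → Arlen at 22 mi.
So from Pirton the first move is to Ravel.

Ravel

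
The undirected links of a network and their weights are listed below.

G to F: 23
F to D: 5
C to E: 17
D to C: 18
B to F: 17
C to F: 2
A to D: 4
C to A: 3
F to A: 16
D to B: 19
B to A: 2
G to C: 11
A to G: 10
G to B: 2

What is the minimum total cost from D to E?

24

Settle nodes by increasing distance from D:
D: 0
A: 4  (via D)
F: 5  (via D)
B: 6  (via A)
C: 7  (via A)
G: 8  (via B)
E: 24  (via C)
Shortest route: D → A → C → E = 24.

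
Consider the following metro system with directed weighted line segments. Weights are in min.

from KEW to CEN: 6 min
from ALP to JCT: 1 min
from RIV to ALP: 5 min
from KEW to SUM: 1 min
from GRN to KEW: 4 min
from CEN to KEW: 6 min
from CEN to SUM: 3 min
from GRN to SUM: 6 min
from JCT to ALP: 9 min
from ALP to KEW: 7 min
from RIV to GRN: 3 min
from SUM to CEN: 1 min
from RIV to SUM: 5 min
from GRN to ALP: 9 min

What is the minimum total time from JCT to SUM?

Settle nodes by increasing distance from JCT:
JCT: 0
ALP: 9  (via JCT)
KEW: 16  (via ALP)
SUM: 17  (via KEW)
Shortest route: JCT → ALP → KEW → SUM = 17 min.

17 min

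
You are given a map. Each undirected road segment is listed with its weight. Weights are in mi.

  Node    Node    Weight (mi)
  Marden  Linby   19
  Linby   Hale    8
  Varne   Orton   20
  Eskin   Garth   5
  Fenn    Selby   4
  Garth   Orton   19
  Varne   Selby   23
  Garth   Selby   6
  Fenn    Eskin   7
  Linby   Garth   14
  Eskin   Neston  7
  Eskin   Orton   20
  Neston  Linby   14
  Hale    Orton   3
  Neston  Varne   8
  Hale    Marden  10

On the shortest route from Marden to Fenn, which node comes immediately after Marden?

Candidate routes:
Marden–Hale–Linby–Garth–Selby–Fenn: 10+8+14+6+4 = 42
Marden–Hale–Orton–Eskin–Fenn: 10+3+20+7 = 40
Cheapest is Marden–Hale–Orton–Eskin–Fenn at 40 mi.
So from Marden the first move is to Hale.

Hale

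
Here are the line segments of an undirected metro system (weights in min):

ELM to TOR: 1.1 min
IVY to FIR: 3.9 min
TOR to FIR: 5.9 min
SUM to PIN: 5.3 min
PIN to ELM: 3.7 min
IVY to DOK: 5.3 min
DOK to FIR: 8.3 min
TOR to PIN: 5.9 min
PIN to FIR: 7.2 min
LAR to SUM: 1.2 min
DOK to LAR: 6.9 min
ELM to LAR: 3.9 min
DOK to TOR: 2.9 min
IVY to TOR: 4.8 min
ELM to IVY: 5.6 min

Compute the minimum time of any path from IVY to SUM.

Running Dijkstra from IVY:
IVY: 0
FIR: 3.9  (via IVY)
TOR: 4.8  (via IVY)
DOK: 5.3  (via IVY)
ELM: 5.6  (via IVY)
PIN: 9.3  (via ELM)
LAR: 9.5  (via ELM)
SUM: 10.7  (via LAR)
Shortest route: IVY–ELM–LAR–SUM = 10.7 min.

10.7 min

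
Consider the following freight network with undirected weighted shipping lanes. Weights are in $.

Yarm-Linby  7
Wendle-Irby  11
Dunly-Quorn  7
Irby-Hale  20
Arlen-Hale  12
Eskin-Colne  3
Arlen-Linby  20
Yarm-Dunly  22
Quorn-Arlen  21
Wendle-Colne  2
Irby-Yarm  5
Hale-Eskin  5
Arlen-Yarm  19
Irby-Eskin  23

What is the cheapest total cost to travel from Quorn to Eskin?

Shortest distances from Quorn:
Quorn: 0
Dunly: 7  (via Quorn)
Arlen: 21  (via Quorn)
Yarm: 29  (via Dunly)
Hale: 33  (via Arlen)
Irby: 34  (via Yarm)
Linby: 36  (via Yarm)
Eskin: 38  (via Hale)
Shortest route: Quorn → Arlen → Hale → Eskin = $38.

$38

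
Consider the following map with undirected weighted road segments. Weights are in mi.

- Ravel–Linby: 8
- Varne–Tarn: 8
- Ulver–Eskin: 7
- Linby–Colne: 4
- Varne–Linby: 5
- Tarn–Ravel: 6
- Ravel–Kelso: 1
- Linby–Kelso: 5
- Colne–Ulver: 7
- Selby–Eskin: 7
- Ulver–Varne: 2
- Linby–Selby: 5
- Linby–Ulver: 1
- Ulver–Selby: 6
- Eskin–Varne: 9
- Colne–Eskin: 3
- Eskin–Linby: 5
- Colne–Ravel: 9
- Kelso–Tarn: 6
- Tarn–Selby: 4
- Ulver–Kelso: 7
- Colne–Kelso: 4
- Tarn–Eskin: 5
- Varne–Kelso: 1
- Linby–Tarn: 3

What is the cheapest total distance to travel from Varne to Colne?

5 mi

Shortest distances from Varne:
Varne: 0
Kelso: 1  (via Varne)
Ulver: 2  (via Varne)
Ravel: 2  (via Kelso)
Linby: 3  (via Ulver)
Colne: 5  (via Kelso)
Shortest route: Varne → Kelso → Colne = 5 mi.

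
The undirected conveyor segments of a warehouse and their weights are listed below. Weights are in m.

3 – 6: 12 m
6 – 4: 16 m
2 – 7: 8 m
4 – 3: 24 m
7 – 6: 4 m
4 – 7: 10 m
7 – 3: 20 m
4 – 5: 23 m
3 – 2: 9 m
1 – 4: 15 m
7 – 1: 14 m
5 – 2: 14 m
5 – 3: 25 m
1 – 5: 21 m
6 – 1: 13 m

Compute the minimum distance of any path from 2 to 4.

Settle nodes by increasing distance from 2:
2: 0
7: 8  (via 2)
3: 9  (via 2)
6: 12  (via 7)
5: 14  (via 2)
4: 18  (via 7)
Shortest route: 2–7–4 = 18 m.

18 m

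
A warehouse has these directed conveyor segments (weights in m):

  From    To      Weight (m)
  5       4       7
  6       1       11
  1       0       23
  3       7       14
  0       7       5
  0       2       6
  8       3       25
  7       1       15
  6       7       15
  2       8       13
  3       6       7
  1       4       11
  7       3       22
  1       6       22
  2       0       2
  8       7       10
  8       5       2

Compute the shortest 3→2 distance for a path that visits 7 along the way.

Shortest 3→7: 3–7 = 14
Best 7 to 2: 7–1–0–2 costing 44
Total via 7: 14 + 44 = 58 m.

58 m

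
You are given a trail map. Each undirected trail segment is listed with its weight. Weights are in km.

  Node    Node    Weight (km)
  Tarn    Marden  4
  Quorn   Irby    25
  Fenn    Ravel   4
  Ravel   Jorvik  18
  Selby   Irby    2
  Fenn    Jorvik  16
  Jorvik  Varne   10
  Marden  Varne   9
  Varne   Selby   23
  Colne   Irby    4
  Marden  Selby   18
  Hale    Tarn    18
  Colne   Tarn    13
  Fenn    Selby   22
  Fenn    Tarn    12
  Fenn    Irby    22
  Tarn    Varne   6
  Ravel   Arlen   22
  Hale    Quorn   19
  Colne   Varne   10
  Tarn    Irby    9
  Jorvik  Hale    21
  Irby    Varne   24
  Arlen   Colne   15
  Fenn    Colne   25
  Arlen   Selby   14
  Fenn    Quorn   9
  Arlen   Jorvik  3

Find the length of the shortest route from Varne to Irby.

Shortest distances from Varne:
Varne: 0
Tarn: 6  (via Varne)
Marden: 9  (via Varne)
Colne: 10  (via Varne)
Jorvik: 10  (via Varne)
Arlen: 13  (via Jorvik)
Irby: 14  (via Colne)
Shortest route: Varne → Colne → Irby = 14 km.

14 km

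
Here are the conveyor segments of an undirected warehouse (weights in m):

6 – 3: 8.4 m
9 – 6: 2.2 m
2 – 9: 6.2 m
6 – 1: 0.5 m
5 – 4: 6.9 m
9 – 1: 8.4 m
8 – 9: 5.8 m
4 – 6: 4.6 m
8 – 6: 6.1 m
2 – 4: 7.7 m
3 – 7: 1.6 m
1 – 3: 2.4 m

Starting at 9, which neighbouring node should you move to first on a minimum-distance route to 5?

6

Candidate routes:
9–8–6–4–5: 5.8+6.1+4.6+6.9 = 23.4
9–6–4–5: 2.2+4.6+6.9 = 13.7
9–1–6–4–5: 8.4+0.5+4.6+6.9 = 20.4
9–2–4–5: 6.2+7.7+6.9 = 20.8
The minimum is 13.7 m via 9–6–4–5.
So from 9 the first move is to 6.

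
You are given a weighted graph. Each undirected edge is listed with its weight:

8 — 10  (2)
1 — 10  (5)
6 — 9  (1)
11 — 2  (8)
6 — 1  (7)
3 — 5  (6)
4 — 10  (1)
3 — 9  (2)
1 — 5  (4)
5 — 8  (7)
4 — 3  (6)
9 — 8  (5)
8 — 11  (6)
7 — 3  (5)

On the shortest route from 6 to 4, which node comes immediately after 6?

9

Compare a few routes:
6 - 1 - 10 - 4: 7+5+1 = 13
6 - 9 - 3 - 5 - 1 - 10 - 4: 1+2+6+4+5+1 = 19
6 - 9 - 3 - 4: 1+2+6 = 9
Cheapest is 6 - 9 - 3 - 4 at 9.
So from 6 the first move is to 9.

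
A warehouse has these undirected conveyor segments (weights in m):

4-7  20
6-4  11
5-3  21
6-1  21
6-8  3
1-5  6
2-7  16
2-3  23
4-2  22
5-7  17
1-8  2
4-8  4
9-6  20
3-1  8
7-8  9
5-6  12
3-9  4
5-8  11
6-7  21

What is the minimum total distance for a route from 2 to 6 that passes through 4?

29 m

Shortest 2→4: 2–4 = 22
Best 4 to 6: 4–8–6 costing 7
Total via 4: 22 + 7 = 29 m.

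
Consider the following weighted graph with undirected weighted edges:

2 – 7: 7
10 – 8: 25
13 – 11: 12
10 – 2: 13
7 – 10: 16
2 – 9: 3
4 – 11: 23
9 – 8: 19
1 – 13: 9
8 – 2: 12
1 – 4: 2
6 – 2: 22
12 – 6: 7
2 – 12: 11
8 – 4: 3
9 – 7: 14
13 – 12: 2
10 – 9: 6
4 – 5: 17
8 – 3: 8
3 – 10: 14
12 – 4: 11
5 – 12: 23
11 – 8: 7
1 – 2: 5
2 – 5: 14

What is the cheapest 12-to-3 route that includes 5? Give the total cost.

51

Best 12 to 5: 12 → 5 costing 23
Shortest 5→3: 5 → 4 → 8 → 3 = 28
Total via 5: 23 + 28 = 51.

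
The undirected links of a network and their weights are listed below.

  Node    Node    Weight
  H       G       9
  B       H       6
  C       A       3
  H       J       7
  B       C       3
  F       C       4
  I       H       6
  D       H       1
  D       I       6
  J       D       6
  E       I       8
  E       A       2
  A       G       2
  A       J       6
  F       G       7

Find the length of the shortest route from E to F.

9

Compare a few routes:
E - A - G - F: 2+2+7 = 11
E - A - C - F: 2+3+4 = 9
Cheapest is E - A - C - F at 9.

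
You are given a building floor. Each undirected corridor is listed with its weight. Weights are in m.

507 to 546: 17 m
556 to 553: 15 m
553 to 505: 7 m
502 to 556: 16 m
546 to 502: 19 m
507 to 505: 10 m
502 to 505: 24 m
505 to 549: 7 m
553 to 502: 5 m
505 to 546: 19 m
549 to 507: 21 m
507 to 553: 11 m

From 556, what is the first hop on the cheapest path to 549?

553

Enumerating some paths:
556 - 502 - 553 - 505 - 549: 16+5+7+7 = 35
556 - 553 - 507 - 505 - 549: 15+11+10+7 = 43
556 - 553 - 505 - 549: 15+7+7 = 29
556 - 502 - 505 - 549: 16+24+7 = 47
Cheapest is 556 - 553 - 505 - 549 at 29 m.
So from 556 the first move is to 553.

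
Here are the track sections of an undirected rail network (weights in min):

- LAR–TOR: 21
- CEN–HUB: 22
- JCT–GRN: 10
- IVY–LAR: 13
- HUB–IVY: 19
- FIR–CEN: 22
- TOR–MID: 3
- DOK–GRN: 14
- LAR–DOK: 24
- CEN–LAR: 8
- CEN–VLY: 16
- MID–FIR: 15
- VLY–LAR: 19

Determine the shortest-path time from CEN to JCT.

56 min

Settle nodes by increasing distance from CEN:
CEN: 0
LAR: 8  (via CEN)
VLY: 16  (via CEN)
IVY: 21  (via LAR)
HUB: 22  (via CEN)
FIR: 22  (via CEN)
TOR: 29  (via LAR)
MID: 32  (via TOR)
DOK: 32  (via LAR)
GRN: 46  (via DOK)
JCT: 56  (via GRN)
Shortest route: CEN–LAR–DOK–GRN–JCT = 56 min.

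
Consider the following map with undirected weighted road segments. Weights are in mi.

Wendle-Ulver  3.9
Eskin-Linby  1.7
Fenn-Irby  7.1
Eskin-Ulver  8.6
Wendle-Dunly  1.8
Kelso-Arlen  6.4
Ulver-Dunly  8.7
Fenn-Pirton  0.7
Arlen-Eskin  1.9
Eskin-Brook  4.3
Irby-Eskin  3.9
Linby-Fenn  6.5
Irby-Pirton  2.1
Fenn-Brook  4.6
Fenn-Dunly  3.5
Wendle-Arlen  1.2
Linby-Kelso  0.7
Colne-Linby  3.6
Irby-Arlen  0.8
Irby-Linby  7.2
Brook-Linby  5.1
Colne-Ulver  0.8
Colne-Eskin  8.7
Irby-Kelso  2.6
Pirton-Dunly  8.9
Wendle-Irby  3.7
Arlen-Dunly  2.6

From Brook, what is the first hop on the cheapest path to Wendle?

Eskin

Compare a few routes:
Brook–Fenn–Pirton–Irby–Arlen–Wendle: 4.6+0.7+2.1+0.8+1.2 = 9.4
Brook–Linby–Eskin–Arlen–Wendle: 5.1+1.7+1.9+1.2 = 9.9
Brook–Eskin–Arlen–Wendle: 4.3+1.9+1.2 = 7.4
The minimum is 7.4 mi via Brook–Eskin–Arlen–Wendle.
So from Brook the first move is to Eskin.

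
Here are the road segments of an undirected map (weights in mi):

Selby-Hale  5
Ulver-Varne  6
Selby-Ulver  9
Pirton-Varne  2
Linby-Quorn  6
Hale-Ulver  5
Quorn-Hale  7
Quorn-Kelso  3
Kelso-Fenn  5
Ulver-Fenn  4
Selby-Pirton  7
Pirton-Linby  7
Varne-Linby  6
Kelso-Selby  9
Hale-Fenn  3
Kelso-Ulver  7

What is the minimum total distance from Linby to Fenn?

14 mi

Compare a few routes:
Linby–Quorn–Hale–Fenn: 6+7+3 = 16
Linby–Quorn–Kelso–Fenn: 6+3+5 = 14
Linby–Pirton–Varne–Ulver–Fenn: 7+2+6+4 = 19
Linby–Varne–Ulver–Fenn: 6+6+4 = 16
Cheapest is Linby–Quorn–Kelso–Fenn at 14 mi.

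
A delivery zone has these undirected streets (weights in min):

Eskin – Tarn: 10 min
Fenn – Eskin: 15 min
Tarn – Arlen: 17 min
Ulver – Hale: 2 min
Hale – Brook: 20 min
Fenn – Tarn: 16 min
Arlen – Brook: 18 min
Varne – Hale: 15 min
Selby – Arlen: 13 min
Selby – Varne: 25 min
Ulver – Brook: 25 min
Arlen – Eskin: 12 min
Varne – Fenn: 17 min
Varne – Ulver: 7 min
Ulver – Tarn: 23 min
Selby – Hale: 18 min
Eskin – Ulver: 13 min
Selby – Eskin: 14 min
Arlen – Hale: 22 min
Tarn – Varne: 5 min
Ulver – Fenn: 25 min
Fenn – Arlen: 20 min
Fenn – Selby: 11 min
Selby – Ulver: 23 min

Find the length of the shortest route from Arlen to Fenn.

Running Dijkstra from Arlen:
Arlen: 0
Eskin: 12  (via Arlen)
Selby: 13  (via Arlen)
Tarn: 17  (via Arlen)
Brook: 18  (via Arlen)
Fenn: 20  (via Arlen)
Shortest route: Arlen–Fenn = 20 min.

20 min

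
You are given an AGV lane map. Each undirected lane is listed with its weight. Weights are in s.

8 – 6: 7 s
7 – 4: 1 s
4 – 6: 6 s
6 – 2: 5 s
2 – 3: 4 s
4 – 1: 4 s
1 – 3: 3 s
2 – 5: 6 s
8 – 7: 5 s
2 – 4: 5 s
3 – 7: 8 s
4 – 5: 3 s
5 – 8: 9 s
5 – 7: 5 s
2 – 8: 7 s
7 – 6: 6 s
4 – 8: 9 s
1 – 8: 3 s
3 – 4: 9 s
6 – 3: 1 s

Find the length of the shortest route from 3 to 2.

4 s

Running Dijkstra from 3:
3: 0
6: 1  (via 3)
1: 3  (via 3)
2: 4  (via 3)
Shortest route: 3–2 = 4 s.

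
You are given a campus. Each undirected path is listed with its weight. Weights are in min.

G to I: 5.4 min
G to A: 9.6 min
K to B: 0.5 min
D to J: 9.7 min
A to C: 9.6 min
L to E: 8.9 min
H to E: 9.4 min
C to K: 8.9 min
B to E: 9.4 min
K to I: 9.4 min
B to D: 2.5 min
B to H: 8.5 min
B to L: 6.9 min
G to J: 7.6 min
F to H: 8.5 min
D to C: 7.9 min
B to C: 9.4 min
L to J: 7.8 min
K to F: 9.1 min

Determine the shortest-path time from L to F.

Candidate routes:
L - B - K - F: 6.9+0.5+9.1 = 16.5
L - B - H - F: 6.9+8.5+8.5 = 23.9
Cheapest is L - B - K - F at 16.5 min.

16.5 min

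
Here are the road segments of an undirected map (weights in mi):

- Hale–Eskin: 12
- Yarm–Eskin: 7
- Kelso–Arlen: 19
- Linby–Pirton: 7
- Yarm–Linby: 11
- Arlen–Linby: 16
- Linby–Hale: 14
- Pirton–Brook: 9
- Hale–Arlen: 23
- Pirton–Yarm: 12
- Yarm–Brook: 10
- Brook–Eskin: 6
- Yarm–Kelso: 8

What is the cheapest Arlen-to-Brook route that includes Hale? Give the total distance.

41 mi

Best Arlen to Hale: Arlen → Hale costing 23
Best Hale to Brook: Hale → Eskin → Brook costing 18
Total via Hale: 23 + 18 = 41 mi.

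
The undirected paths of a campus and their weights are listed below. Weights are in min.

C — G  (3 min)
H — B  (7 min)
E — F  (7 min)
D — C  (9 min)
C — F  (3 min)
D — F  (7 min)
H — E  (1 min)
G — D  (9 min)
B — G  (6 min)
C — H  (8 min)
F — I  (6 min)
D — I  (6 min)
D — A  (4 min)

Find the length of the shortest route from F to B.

12 min

Running Dijkstra from F:
F: 0
C: 3  (via F)
G: 6  (via C)
I: 6  (via F)
D: 7  (via F)
E: 7  (via F)
H: 8  (via E)
A: 11  (via D)
B: 12  (via G)
Shortest route: F → C → G → B = 12 min.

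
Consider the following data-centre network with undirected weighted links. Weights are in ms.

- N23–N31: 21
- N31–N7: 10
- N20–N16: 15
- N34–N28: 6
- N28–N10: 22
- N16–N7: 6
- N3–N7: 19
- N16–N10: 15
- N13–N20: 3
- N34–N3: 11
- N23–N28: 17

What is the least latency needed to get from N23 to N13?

55 ms

Candidate routes:
N23 → N31 → N7 → N16 → N20 → N13: 21+10+6+15+3 = 55
N23 → N28 → N10 → N16 → N20 → N13: 17+22+15+15+3 = 72
The minimum is 55 ms via N23 → N31 → N7 → N16 → N20 → N13.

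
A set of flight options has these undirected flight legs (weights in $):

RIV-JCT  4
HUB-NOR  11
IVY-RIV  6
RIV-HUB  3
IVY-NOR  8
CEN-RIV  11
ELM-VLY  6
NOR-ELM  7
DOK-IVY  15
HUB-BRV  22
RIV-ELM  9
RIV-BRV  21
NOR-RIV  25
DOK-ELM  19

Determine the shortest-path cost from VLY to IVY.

Settle nodes by increasing distance from VLY:
VLY: 0
ELM: 6  (via VLY)
NOR: 13  (via ELM)
RIV: 15  (via ELM)
HUB: 18  (via RIV)
JCT: 19  (via RIV)
IVY: 21  (via NOR)
Shortest route: VLY–ELM–NOR–IVY = $21.

$21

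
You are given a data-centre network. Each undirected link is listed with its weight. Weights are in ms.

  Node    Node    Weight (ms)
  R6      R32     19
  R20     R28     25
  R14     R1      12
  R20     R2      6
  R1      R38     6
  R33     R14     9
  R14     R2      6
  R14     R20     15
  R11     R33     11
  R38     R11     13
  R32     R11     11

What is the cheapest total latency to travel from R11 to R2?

Candidate routes:
R11 - R38 - R1 - R14 - R2: 13+6+12+6 = 37
R11 - R33 - R14 - R2: 11+9+6 = 26
R11 - R33 - R14 - R20 - R2: 11+9+15+6 = 41
Cheapest is R11 - R33 - R14 - R2 at 26 ms.

26 ms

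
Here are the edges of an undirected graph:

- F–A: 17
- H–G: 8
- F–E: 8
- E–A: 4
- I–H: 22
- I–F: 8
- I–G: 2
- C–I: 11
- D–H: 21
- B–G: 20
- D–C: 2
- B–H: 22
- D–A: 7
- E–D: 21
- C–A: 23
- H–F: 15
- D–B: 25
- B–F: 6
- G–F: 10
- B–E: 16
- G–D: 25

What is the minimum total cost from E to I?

Running Dijkstra from E:
E: 0
A: 4  (via E)
F: 8  (via E)
D: 11  (via A)
C: 13  (via D)
B: 14  (via F)
I: 16  (via F)
Shortest route: E–F–I = 16.

16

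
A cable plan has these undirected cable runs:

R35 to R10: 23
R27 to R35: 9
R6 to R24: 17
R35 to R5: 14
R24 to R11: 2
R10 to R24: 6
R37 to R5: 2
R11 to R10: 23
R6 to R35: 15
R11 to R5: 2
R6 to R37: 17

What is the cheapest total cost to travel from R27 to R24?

27

Candidate routes:
R27–R35–R5–R11–R24: 9+14+2+2 = 27
R27–R35–R10–R24: 9+23+6 = 38
The minimum is 27 via R27–R35–R5–R11–R24.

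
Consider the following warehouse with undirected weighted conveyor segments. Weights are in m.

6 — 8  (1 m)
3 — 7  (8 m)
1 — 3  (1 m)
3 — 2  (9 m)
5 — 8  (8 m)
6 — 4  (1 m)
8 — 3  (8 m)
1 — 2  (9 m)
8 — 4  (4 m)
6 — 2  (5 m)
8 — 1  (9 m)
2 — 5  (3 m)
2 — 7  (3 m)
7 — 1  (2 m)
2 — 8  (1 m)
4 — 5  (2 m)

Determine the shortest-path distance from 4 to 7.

Settle nodes by increasing distance from 4:
4: 0
6: 1  (via 4)
5: 2  (via 4)
8: 2  (via 6)
2: 3  (via 8)
7: 6  (via 2)
Shortest route: 4 → 6 → 8 → 2 → 7 = 6 m.

6 m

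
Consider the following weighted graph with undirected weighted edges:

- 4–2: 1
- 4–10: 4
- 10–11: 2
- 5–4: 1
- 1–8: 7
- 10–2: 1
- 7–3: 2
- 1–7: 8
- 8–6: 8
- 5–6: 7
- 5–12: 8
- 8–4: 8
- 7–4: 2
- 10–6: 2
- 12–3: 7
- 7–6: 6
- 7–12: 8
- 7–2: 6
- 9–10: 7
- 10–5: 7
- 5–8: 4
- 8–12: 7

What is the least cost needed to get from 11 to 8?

9

Running Dijkstra from 11:
11: 0
10: 2  (via 11)
2: 3  (via 10)
4: 4  (via 2)
6: 4  (via 10)
5: 5  (via 4)
7: 6  (via 4)
3: 8  (via 7)
8: 9  (via 5)
Shortest route: 11 → 10 → 2 → 4 → 5 → 8 = 9.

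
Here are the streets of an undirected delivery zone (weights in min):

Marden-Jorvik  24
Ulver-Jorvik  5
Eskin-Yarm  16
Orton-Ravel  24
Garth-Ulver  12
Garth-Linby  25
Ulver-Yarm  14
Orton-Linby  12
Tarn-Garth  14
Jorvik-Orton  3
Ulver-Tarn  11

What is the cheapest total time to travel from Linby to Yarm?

34 min

Enumerating some paths:
Linby → Garth → Ulver → Yarm: 25+12+14 = 51
Linby → Orton → Jorvik → Ulver → Yarm: 12+3+5+14 = 34
Linby → Garth → Tarn → Ulver → Yarm: 25+14+11+14 = 64
Cheapest is Linby → Orton → Jorvik → Ulver → Yarm at 34 min.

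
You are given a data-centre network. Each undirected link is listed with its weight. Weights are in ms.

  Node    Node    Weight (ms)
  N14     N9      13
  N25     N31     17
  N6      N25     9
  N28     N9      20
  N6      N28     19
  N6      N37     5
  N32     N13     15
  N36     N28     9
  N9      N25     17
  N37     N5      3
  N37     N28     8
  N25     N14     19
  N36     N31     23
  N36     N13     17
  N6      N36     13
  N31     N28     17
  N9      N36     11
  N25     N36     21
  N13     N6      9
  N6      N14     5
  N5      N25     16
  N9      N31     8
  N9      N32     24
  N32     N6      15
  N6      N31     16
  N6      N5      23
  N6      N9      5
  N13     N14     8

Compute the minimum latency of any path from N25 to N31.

17 ms

Running Dijkstra from N25:
N25: 0
N6: 9  (via N25)
N37: 14  (via N6)
N14: 14  (via N6)
N9: 14  (via N6)
N5: 16  (via N25)
N31: 17  (via N25)
Shortest route: N25–N31 = 17 ms.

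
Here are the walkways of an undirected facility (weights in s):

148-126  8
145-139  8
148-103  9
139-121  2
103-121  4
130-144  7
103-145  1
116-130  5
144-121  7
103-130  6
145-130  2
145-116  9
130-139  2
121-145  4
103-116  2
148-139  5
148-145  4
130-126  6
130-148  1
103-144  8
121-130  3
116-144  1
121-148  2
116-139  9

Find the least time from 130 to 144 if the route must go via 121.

10 s

Shortest 130→121: 130–121 = 3
Best 121 to 144: 121–144 costing 7
Total via 121: 3 + 7 = 10 s.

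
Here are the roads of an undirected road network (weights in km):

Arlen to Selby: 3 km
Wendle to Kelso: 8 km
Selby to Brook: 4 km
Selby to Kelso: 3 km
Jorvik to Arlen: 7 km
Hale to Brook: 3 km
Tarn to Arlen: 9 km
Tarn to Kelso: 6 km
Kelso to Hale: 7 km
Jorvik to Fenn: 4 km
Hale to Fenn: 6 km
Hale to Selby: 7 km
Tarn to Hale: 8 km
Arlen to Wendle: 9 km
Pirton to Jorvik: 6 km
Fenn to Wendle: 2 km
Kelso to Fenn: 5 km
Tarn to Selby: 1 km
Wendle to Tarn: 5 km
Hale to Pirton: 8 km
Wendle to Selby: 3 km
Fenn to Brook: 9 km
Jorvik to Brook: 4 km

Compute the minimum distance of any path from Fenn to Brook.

Compare a few routes:
Fenn–Hale–Brook: 6+3 = 9
Fenn–Brook: 9 = 9
Fenn–Wendle–Selby–Brook: 2+3+4 = 9
Fenn–Jorvik–Brook: 4+4 = 8
Cheapest is Fenn–Jorvik–Brook at 8 km.

8 km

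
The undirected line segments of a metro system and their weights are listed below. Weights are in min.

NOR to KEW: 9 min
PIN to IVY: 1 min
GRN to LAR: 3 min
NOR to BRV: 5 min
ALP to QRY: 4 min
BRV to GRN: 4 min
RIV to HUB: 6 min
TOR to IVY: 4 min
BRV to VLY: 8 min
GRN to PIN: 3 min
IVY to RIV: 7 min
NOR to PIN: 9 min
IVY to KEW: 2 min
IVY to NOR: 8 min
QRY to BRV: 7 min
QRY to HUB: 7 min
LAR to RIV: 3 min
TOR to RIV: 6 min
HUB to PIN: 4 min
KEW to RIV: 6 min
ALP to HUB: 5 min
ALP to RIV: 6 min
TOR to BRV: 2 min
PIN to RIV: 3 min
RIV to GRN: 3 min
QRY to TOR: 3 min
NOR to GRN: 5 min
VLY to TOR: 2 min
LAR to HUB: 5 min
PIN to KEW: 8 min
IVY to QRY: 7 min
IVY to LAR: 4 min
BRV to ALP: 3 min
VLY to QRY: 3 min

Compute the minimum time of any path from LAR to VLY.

Enumerating some paths:
LAR → RIV → TOR → VLY: 3+6+2 = 11
LAR → GRN → PIN → IVY → TOR → VLY: 3+3+1+4+2 = 13
LAR → IVY → TOR → VLY: 4+4+2 = 10
LAR → GRN → BRV → TOR → VLY: 3+4+2+2 = 11
Cheapest is LAR → IVY → TOR → VLY at 10 min.

10 min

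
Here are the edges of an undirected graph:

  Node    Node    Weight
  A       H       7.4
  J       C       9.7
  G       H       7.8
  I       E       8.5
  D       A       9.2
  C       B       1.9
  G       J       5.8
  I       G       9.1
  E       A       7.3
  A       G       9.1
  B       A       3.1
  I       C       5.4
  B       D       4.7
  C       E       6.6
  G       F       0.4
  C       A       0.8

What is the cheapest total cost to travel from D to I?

12

Candidate routes:
D - A - B - C - I: 9.2+3.1+1.9+5.4 = 19.6
D - A - C - I: 9.2+0.8+5.4 = 15.4
D - B - C - I: 4.7+1.9+5.4 = 12
D - B - A - C - I: 4.7+3.1+0.8+5.4 = 14
Cheapest is D - B - C - I at 12.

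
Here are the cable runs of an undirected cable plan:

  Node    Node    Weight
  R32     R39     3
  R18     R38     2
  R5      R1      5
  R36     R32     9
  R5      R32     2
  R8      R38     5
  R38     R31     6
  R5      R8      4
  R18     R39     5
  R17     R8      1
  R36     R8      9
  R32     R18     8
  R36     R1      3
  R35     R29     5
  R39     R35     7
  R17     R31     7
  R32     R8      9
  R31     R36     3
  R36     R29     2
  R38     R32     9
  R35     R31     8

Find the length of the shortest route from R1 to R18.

14

Running Dijkstra from R1:
R1: 0
R36: 3  (via R1)
R5: 5  (via R1)
R29: 5  (via R36)
R31: 6  (via R36)
R32: 7  (via R5)
R8: 9  (via R5)
R17: 10  (via R8)
R39: 10  (via R32)
R35: 10  (via R29)
R38: 12  (via R31)
R18: 14  (via R38)
Shortest route: R1 → R36 → R31 → R38 → R18 = 14.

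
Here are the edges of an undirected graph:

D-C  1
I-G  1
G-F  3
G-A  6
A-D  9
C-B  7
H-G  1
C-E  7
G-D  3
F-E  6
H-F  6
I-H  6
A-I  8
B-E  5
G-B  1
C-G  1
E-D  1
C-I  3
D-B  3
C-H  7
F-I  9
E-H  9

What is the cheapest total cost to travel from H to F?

Shortest distances from H:
H: 0
G: 1  (via H)
B: 2  (via G)
C: 2  (via G)
I: 2  (via G)
D: 3  (via C)
E: 4  (via D)
F: 4  (via G)
Shortest route: H–G–F = 4.

4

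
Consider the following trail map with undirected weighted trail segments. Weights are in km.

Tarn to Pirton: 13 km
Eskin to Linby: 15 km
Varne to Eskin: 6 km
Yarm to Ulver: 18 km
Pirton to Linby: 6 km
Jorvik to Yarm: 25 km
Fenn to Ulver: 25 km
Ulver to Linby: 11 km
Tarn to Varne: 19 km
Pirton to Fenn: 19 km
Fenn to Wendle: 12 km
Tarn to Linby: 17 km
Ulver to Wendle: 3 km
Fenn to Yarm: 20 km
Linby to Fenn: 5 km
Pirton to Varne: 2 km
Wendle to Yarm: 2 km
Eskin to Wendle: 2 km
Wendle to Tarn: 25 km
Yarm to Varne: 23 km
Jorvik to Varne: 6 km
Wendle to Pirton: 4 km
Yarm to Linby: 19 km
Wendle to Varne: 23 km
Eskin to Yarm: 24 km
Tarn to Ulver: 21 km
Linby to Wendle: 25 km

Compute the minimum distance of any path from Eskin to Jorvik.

12 km

Running Dijkstra from Eskin:
Eskin: 0
Wendle: 2  (via Eskin)
Yarm: 4  (via Wendle)
Ulver: 5  (via Wendle)
Varne: 6  (via Eskin)
Pirton: 6  (via Wendle)
Linby: 12  (via Pirton)
Jorvik: 12  (via Varne)
Shortest route: Eskin → Varne → Jorvik = 12 km.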